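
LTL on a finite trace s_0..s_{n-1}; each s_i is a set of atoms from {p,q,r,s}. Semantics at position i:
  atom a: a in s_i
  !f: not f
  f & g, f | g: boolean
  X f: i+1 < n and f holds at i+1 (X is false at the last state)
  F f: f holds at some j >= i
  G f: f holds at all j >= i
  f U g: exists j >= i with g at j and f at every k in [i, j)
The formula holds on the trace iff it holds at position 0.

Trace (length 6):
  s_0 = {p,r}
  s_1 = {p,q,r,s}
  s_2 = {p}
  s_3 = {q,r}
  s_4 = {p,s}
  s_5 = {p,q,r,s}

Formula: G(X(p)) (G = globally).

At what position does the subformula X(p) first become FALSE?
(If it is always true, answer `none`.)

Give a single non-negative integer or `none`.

s_0={p,r}: X(p)=True p=True
s_1={p,q,r,s}: X(p)=True p=True
s_2={p}: X(p)=False p=True
s_3={q,r}: X(p)=True p=False
s_4={p,s}: X(p)=True p=True
s_5={p,q,r,s}: X(p)=False p=True
G(X(p)) holds globally = False
First violation at position 2.

Answer: 2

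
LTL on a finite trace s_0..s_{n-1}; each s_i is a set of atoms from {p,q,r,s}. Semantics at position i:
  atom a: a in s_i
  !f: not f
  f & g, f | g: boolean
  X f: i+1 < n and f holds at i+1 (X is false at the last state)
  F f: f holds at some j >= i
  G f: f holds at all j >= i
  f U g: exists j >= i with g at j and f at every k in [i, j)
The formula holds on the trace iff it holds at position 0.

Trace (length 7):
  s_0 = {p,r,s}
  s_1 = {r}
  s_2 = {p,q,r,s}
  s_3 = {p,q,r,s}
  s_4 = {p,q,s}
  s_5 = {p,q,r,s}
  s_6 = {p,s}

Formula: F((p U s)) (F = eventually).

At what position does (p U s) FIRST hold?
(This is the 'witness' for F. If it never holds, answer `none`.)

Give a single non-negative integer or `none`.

Answer: 0

Derivation:
s_0={p,r,s}: (p U s)=True p=True s=True
s_1={r}: (p U s)=False p=False s=False
s_2={p,q,r,s}: (p U s)=True p=True s=True
s_3={p,q,r,s}: (p U s)=True p=True s=True
s_4={p,q,s}: (p U s)=True p=True s=True
s_5={p,q,r,s}: (p U s)=True p=True s=True
s_6={p,s}: (p U s)=True p=True s=True
F((p U s)) holds; first witness at position 0.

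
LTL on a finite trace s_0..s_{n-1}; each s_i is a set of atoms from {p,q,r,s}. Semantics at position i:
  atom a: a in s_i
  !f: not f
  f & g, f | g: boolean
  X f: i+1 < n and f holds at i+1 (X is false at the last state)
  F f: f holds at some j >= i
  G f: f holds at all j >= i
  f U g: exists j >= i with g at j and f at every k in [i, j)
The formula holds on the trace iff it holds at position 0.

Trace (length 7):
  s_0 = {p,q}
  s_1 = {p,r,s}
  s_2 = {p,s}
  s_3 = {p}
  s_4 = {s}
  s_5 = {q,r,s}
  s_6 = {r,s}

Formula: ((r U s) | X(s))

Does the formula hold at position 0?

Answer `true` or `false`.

Answer: true

Derivation:
s_0={p,q}: ((r U s) | X(s))=True (r U s)=False r=False s=False X(s)=True
s_1={p,r,s}: ((r U s) | X(s))=True (r U s)=True r=True s=True X(s)=True
s_2={p,s}: ((r U s) | X(s))=True (r U s)=True r=False s=True X(s)=False
s_3={p}: ((r U s) | X(s))=True (r U s)=False r=False s=False X(s)=True
s_4={s}: ((r U s) | X(s))=True (r U s)=True r=False s=True X(s)=True
s_5={q,r,s}: ((r U s) | X(s))=True (r U s)=True r=True s=True X(s)=True
s_6={r,s}: ((r U s) | X(s))=True (r U s)=True r=True s=True X(s)=False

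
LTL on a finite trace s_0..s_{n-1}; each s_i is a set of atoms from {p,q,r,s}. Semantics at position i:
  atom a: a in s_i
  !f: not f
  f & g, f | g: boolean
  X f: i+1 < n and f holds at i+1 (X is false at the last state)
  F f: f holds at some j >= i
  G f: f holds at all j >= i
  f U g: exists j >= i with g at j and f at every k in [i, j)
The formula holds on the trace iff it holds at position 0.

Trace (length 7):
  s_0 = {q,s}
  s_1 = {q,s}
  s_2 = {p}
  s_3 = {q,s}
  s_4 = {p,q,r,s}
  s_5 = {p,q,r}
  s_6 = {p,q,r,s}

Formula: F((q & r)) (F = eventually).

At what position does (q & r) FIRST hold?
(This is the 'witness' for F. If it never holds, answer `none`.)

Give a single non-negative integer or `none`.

Answer: 4

Derivation:
s_0={q,s}: (q & r)=False q=True r=False
s_1={q,s}: (q & r)=False q=True r=False
s_2={p}: (q & r)=False q=False r=False
s_3={q,s}: (q & r)=False q=True r=False
s_4={p,q,r,s}: (q & r)=True q=True r=True
s_5={p,q,r}: (q & r)=True q=True r=True
s_6={p,q,r,s}: (q & r)=True q=True r=True
F((q & r)) holds; first witness at position 4.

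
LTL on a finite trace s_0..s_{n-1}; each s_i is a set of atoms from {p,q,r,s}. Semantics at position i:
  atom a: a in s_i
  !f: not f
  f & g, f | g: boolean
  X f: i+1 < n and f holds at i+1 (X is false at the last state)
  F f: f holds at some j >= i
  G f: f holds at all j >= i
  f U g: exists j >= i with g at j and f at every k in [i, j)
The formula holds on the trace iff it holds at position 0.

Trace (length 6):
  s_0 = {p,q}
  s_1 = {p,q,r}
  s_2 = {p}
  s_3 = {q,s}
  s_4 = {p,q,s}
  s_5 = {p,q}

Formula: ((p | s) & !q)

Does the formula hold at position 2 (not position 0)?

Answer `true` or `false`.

Answer: true

Derivation:
s_0={p,q}: ((p | s) & !q)=False (p | s)=True p=True s=False !q=False q=True
s_1={p,q,r}: ((p | s) & !q)=False (p | s)=True p=True s=False !q=False q=True
s_2={p}: ((p | s) & !q)=True (p | s)=True p=True s=False !q=True q=False
s_3={q,s}: ((p | s) & !q)=False (p | s)=True p=False s=True !q=False q=True
s_4={p,q,s}: ((p | s) & !q)=False (p | s)=True p=True s=True !q=False q=True
s_5={p,q}: ((p | s) & !q)=False (p | s)=True p=True s=False !q=False q=True
Evaluating at position 2: result = True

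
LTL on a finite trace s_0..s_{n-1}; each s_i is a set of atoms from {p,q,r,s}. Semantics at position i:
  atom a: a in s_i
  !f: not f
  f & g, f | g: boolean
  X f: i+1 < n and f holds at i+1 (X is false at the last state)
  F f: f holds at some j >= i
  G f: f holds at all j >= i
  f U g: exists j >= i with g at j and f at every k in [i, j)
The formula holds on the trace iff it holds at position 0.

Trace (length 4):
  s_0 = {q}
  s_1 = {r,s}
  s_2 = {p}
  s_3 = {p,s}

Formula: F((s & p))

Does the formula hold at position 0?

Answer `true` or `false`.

s_0={q}: F((s & p))=True (s & p)=False s=False p=False
s_1={r,s}: F((s & p))=True (s & p)=False s=True p=False
s_2={p}: F((s & p))=True (s & p)=False s=False p=True
s_3={p,s}: F((s & p))=True (s & p)=True s=True p=True

Answer: true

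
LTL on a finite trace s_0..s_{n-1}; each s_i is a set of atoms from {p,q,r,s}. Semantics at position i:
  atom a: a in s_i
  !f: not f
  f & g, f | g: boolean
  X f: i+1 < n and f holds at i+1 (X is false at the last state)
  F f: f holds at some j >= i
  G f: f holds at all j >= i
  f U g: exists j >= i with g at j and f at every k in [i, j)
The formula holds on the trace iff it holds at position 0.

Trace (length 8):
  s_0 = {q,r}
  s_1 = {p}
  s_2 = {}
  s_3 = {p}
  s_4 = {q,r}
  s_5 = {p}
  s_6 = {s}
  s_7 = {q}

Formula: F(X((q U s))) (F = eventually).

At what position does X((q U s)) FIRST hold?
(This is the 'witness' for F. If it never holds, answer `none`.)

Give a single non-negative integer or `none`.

s_0={q,r}: X((q U s))=False (q U s)=False q=True s=False
s_1={p}: X((q U s))=False (q U s)=False q=False s=False
s_2={}: X((q U s))=False (q U s)=False q=False s=False
s_3={p}: X((q U s))=False (q U s)=False q=False s=False
s_4={q,r}: X((q U s))=False (q U s)=False q=True s=False
s_5={p}: X((q U s))=True (q U s)=False q=False s=False
s_6={s}: X((q U s))=False (q U s)=True q=False s=True
s_7={q}: X((q U s))=False (q U s)=False q=True s=False
F(X((q U s))) holds; first witness at position 5.

Answer: 5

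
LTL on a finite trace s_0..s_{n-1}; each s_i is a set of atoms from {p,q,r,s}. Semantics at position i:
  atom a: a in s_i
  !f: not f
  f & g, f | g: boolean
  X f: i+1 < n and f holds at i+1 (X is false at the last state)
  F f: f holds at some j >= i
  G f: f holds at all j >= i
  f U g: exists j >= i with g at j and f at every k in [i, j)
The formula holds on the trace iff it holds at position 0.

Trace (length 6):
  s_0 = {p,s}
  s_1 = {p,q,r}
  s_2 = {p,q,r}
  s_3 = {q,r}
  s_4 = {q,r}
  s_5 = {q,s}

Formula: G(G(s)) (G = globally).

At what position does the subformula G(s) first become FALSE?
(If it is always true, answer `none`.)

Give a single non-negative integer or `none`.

s_0={p,s}: G(s)=False s=True
s_1={p,q,r}: G(s)=False s=False
s_2={p,q,r}: G(s)=False s=False
s_3={q,r}: G(s)=False s=False
s_4={q,r}: G(s)=False s=False
s_5={q,s}: G(s)=True s=True
G(G(s)) holds globally = False
First violation at position 0.

Answer: 0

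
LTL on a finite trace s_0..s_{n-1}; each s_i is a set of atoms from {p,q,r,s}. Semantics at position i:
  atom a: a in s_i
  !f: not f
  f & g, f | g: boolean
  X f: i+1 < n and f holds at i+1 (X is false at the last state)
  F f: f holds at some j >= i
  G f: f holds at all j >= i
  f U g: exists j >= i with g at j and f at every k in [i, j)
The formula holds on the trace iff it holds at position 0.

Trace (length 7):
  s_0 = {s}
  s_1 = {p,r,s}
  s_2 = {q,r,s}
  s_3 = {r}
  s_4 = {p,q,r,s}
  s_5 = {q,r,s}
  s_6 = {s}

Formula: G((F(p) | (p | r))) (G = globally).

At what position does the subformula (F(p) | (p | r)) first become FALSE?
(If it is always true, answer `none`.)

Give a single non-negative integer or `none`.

Answer: 6

Derivation:
s_0={s}: (F(p) | (p | r))=True F(p)=True p=False (p | r)=False r=False
s_1={p,r,s}: (F(p) | (p | r))=True F(p)=True p=True (p | r)=True r=True
s_2={q,r,s}: (F(p) | (p | r))=True F(p)=True p=False (p | r)=True r=True
s_3={r}: (F(p) | (p | r))=True F(p)=True p=False (p | r)=True r=True
s_4={p,q,r,s}: (F(p) | (p | r))=True F(p)=True p=True (p | r)=True r=True
s_5={q,r,s}: (F(p) | (p | r))=True F(p)=False p=False (p | r)=True r=True
s_6={s}: (F(p) | (p | r))=False F(p)=False p=False (p | r)=False r=False
G((F(p) | (p | r))) holds globally = False
First violation at position 6.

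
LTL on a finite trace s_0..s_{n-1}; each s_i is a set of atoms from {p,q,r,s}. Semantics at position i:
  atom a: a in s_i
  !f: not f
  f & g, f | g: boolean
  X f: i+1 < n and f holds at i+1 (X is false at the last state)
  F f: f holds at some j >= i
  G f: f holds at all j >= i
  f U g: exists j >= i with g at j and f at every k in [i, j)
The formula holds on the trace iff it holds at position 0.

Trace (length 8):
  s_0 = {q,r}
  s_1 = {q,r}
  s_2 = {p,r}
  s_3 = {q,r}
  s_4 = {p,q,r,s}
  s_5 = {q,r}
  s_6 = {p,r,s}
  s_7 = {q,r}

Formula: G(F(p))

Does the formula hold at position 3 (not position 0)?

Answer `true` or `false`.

Answer: false

Derivation:
s_0={q,r}: G(F(p))=False F(p)=True p=False
s_1={q,r}: G(F(p))=False F(p)=True p=False
s_2={p,r}: G(F(p))=False F(p)=True p=True
s_3={q,r}: G(F(p))=False F(p)=True p=False
s_4={p,q,r,s}: G(F(p))=False F(p)=True p=True
s_5={q,r}: G(F(p))=False F(p)=True p=False
s_6={p,r,s}: G(F(p))=False F(p)=True p=True
s_7={q,r}: G(F(p))=False F(p)=False p=False
Evaluating at position 3: result = False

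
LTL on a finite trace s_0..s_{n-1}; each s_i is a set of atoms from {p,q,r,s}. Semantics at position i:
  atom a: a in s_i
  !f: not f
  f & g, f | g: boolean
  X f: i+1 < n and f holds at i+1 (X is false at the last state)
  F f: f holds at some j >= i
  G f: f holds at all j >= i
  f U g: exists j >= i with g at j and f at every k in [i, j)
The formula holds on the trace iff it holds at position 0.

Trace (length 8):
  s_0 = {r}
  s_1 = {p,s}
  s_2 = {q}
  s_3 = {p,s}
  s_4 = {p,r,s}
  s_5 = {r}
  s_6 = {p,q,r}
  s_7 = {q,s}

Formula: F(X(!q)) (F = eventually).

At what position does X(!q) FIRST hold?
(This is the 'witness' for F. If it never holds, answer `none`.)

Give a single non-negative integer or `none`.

Answer: 0

Derivation:
s_0={r}: X(!q)=True !q=True q=False
s_1={p,s}: X(!q)=False !q=True q=False
s_2={q}: X(!q)=True !q=False q=True
s_3={p,s}: X(!q)=True !q=True q=False
s_4={p,r,s}: X(!q)=True !q=True q=False
s_5={r}: X(!q)=False !q=True q=False
s_6={p,q,r}: X(!q)=False !q=False q=True
s_7={q,s}: X(!q)=False !q=False q=True
F(X(!q)) holds; first witness at position 0.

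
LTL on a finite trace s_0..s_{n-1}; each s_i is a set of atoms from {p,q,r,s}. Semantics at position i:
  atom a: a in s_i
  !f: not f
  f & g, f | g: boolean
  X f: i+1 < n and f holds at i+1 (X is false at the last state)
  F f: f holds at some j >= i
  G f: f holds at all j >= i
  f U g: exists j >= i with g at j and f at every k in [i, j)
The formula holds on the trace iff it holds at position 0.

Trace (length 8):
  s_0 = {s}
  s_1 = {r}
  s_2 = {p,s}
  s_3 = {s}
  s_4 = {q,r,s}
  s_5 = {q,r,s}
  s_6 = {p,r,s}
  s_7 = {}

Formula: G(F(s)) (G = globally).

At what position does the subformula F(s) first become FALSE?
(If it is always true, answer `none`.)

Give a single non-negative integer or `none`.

s_0={s}: F(s)=True s=True
s_1={r}: F(s)=True s=False
s_2={p,s}: F(s)=True s=True
s_3={s}: F(s)=True s=True
s_4={q,r,s}: F(s)=True s=True
s_5={q,r,s}: F(s)=True s=True
s_6={p,r,s}: F(s)=True s=True
s_7={}: F(s)=False s=False
G(F(s)) holds globally = False
First violation at position 7.

Answer: 7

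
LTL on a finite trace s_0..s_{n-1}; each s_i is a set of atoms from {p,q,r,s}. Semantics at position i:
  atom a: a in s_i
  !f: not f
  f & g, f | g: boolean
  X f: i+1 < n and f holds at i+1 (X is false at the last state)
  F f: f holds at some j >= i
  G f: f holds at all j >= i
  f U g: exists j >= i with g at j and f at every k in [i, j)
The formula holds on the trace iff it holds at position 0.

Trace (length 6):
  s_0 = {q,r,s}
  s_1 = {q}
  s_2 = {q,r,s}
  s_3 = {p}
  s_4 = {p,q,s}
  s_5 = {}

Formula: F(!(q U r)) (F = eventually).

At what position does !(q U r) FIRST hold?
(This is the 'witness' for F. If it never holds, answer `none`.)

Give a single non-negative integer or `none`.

s_0={q,r,s}: !(q U r)=False (q U r)=True q=True r=True
s_1={q}: !(q U r)=False (q U r)=True q=True r=False
s_2={q,r,s}: !(q U r)=False (q U r)=True q=True r=True
s_3={p}: !(q U r)=True (q U r)=False q=False r=False
s_4={p,q,s}: !(q U r)=True (q U r)=False q=True r=False
s_5={}: !(q U r)=True (q U r)=False q=False r=False
F(!(q U r)) holds; first witness at position 3.

Answer: 3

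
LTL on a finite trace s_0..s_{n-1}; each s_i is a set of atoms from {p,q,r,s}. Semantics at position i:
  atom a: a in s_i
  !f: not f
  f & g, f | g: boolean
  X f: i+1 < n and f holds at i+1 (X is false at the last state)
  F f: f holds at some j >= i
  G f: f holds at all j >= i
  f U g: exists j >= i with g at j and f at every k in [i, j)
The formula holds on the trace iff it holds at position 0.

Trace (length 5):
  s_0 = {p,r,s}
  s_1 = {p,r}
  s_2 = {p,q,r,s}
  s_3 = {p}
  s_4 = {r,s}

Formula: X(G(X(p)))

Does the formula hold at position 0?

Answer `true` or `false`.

s_0={p,r,s}: X(G(X(p)))=False G(X(p))=False X(p)=True p=True
s_1={p,r}: X(G(X(p)))=False G(X(p))=False X(p)=True p=True
s_2={p,q,r,s}: X(G(X(p)))=False G(X(p))=False X(p)=True p=True
s_3={p}: X(G(X(p)))=False G(X(p))=False X(p)=False p=True
s_4={r,s}: X(G(X(p)))=False G(X(p))=False X(p)=False p=False

Answer: false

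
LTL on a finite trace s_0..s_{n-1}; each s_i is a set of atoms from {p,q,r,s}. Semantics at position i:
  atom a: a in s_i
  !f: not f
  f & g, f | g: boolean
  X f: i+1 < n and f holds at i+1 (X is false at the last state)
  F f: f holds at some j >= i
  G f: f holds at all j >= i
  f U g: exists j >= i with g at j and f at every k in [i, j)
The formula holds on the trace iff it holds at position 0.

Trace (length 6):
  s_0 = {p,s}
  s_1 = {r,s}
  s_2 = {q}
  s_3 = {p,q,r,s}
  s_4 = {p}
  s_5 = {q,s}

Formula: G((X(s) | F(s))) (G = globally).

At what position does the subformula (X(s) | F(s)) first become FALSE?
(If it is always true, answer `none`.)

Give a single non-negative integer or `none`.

s_0={p,s}: (X(s) | F(s))=True X(s)=True s=True F(s)=True
s_1={r,s}: (X(s) | F(s))=True X(s)=False s=True F(s)=True
s_2={q}: (X(s) | F(s))=True X(s)=True s=False F(s)=True
s_3={p,q,r,s}: (X(s) | F(s))=True X(s)=False s=True F(s)=True
s_4={p}: (X(s) | F(s))=True X(s)=True s=False F(s)=True
s_5={q,s}: (X(s) | F(s))=True X(s)=False s=True F(s)=True
G((X(s) | F(s))) holds globally = True
No violation — formula holds at every position.

Answer: none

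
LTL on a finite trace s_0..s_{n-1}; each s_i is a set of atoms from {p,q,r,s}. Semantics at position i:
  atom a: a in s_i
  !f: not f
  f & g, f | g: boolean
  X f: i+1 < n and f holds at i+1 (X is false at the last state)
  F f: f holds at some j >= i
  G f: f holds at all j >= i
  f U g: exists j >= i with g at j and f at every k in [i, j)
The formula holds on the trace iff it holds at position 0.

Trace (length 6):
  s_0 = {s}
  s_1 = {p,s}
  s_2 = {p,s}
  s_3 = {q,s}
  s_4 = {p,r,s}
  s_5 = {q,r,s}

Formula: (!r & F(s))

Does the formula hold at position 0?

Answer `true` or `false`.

s_0={s}: (!r & F(s))=True !r=True r=False F(s)=True s=True
s_1={p,s}: (!r & F(s))=True !r=True r=False F(s)=True s=True
s_2={p,s}: (!r & F(s))=True !r=True r=False F(s)=True s=True
s_3={q,s}: (!r & F(s))=True !r=True r=False F(s)=True s=True
s_4={p,r,s}: (!r & F(s))=False !r=False r=True F(s)=True s=True
s_5={q,r,s}: (!r & F(s))=False !r=False r=True F(s)=True s=True

Answer: true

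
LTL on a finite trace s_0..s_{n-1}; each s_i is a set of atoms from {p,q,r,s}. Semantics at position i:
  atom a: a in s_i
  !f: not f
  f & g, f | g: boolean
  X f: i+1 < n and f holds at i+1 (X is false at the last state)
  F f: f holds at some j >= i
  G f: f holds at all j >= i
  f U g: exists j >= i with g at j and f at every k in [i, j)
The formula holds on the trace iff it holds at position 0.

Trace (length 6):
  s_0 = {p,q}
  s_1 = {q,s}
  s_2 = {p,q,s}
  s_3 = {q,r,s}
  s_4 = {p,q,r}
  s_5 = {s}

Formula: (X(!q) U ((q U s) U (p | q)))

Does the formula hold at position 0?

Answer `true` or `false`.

Answer: true

Derivation:
s_0={p,q}: (X(!q) U ((q U s) U (p | q)))=True X(!q)=False !q=False q=True ((q U s) U (p | q))=True (q U s)=True s=False (p | q)=True p=True
s_1={q,s}: (X(!q) U ((q U s) U (p | q)))=True X(!q)=False !q=False q=True ((q U s) U (p | q))=True (q U s)=True s=True (p | q)=True p=False
s_2={p,q,s}: (X(!q) U ((q U s) U (p | q)))=True X(!q)=False !q=False q=True ((q U s) U (p | q))=True (q U s)=True s=True (p | q)=True p=True
s_3={q,r,s}: (X(!q) U ((q U s) U (p | q)))=True X(!q)=False !q=False q=True ((q U s) U (p | q))=True (q U s)=True s=True (p | q)=True p=False
s_4={p,q,r}: (X(!q) U ((q U s) U (p | q)))=True X(!q)=True !q=False q=True ((q U s) U (p | q))=True (q U s)=True s=False (p | q)=True p=True
s_5={s}: (X(!q) U ((q U s) U (p | q)))=False X(!q)=False !q=True q=False ((q U s) U (p | q))=False (q U s)=True s=True (p | q)=False p=False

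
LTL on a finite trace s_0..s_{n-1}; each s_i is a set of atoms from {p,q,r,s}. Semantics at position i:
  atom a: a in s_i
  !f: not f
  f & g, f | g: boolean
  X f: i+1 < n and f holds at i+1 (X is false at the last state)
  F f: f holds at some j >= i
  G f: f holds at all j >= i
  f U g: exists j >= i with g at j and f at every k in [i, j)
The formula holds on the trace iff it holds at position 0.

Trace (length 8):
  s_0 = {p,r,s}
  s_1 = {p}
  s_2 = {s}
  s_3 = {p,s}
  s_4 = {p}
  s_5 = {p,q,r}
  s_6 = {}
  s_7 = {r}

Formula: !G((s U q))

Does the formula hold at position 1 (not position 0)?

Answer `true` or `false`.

Answer: true

Derivation:
s_0={p,r,s}: !G((s U q))=True G((s U q))=False (s U q)=False s=True q=False
s_1={p}: !G((s U q))=True G((s U q))=False (s U q)=False s=False q=False
s_2={s}: !G((s U q))=True G((s U q))=False (s U q)=False s=True q=False
s_3={p,s}: !G((s U q))=True G((s U q))=False (s U q)=False s=True q=False
s_4={p}: !G((s U q))=True G((s U q))=False (s U q)=False s=False q=False
s_5={p,q,r}: !G((s U q))=True G((s U q))=False (s U q)=True s=False q=True
s_6={}: !G((s U q))=True G((s U q))=False (s U q)=False s=False q=False
s_7={r}: !G((s U q))=True G((s U q))=False (s U q)=False s=False q=False
Evaluating at position 1: result = True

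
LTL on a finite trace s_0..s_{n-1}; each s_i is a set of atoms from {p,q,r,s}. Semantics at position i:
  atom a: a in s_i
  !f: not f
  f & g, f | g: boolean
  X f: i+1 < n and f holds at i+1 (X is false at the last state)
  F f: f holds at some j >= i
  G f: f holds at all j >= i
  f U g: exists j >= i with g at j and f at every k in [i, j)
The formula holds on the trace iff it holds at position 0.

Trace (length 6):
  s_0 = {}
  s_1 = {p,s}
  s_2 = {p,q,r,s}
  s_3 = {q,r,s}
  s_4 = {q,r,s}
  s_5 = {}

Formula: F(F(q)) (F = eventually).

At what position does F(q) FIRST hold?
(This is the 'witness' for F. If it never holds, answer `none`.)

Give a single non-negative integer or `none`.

Answer: 0

Derivation:
s_0={}: F(q)=True q=False
s_1={p,s}: F(q)=True q=False
s_2={p,q,r,s}: F(q)=True q=True
s_3={q,r,s}: F(q)=True q=True
s_4={q,r,s}: F(q)=True q=True
s_5={}: F(q)=False q=False
F(F(q)) holds; first witness at position 0.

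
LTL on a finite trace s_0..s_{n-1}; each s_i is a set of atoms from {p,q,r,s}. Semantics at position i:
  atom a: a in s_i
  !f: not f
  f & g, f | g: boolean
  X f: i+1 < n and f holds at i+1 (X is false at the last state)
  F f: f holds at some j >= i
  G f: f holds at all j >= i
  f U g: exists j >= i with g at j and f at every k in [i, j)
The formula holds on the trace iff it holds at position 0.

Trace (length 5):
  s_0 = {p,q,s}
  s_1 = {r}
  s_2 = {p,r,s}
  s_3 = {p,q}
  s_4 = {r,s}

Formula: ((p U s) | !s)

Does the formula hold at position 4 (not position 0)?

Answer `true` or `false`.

s_0={p,q,s}: ((p U s) | !s)=True (p U s)=True p=True s=True !s=False
s_1={r}: ((p U s) | !s)=True (p U s)=False p=False s=False !s=True
s_2={p,r,s}: ((p U s) | !s)=True (p U s)=True p=True s=True !s=False
s_3={p,q}: ((p U s) | !s)=True (p U s)=True p=True s=False !s=True
s_4={r,s}: ((p U s) | !s)=True (p U s)=True p=False s=True !s=False
Evaluating at position 4: result = True

Answer: true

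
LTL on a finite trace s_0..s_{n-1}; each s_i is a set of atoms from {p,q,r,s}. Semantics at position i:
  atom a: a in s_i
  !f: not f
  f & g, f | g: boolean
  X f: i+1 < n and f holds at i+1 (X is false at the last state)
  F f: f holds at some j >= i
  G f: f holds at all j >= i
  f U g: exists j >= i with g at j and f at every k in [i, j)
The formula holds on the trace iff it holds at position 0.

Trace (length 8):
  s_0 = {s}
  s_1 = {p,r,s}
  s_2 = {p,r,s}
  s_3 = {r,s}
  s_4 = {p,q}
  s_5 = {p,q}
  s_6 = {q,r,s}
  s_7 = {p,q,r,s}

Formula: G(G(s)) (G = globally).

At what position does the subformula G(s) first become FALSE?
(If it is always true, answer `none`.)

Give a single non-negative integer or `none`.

Answer: 0

Derivation:
s_0={s}: G(s)=False s=True
s_1={p,r,s}: G(s)=False s=True
s_2={p,r,s}: G(s)=False s=True
s_3={r,s}: G(s)=False s=True
s_4={p,q}: G(s)=False s=False
s_5={p,q}: G(s)=False s=False
s_6={q,r,s}: G(s)=True s=True
s_7={p,q,r,s}: G(s)=True s=True
G(G(s)) holds globally = False
First violation at position 0.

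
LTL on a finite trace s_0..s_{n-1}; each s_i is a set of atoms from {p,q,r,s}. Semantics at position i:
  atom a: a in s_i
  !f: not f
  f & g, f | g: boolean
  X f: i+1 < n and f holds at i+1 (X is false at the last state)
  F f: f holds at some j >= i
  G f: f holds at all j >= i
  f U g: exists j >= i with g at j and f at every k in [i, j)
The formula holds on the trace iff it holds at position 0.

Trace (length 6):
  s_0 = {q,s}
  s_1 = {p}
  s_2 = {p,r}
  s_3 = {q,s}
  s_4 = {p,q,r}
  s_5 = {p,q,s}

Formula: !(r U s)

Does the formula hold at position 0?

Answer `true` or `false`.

s_0={q,s}: !(r U s)=False (r U s)=True r=False s=True
s_1={p}: !(r U s)=True (r U s)=False r=False s=False
s_2={p,r}: !(r U s)=False (r U s)=True r=True s=False
s_3={q,s}: !(r U s)=False (r U s)=True r=False s=True
s_4={p,q,r}: !(r U s)=False (r U s)=True r=True s=False
s_5={p,q,s}: !(r U s)=False (r U s)=True r=False s=True

Answer: false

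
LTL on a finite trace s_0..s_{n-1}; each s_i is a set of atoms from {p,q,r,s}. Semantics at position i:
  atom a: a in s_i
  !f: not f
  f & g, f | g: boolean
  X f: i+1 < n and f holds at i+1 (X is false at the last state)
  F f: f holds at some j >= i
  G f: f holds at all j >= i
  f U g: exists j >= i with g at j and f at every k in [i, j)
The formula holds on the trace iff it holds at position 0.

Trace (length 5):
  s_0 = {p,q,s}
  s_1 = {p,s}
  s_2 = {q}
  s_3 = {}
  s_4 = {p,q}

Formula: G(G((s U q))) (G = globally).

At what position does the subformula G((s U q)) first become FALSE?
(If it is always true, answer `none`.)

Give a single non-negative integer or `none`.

s_0={p,q,s}: G((s U q))=False (s U q)=True s=True q=True
s_1={p,s}: G((s U q))=False (s U q)=True s=True q=False
s_2={q}: G((s U q))=False (s U q)=True s=False q=True
s_3={}: G((s U q))=False (s U q)=False s=False q=False
s_4={p,q}: G((s U q))=True (s U q)=True s=False q=True
G(G((s U q))) holds globally = False
First violation at position 0.

Answer: 0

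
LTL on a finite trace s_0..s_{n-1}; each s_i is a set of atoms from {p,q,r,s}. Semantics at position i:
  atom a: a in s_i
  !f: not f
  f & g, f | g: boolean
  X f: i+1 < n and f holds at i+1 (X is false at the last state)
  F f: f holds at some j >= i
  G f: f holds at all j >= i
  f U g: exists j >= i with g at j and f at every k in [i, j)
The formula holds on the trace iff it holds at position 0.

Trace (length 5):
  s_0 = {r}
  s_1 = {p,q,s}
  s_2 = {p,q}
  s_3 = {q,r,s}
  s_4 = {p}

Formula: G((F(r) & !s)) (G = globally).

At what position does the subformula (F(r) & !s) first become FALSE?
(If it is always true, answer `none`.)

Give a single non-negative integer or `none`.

Answer: 1

Derivation:
s_0={r}: (F(r) & !s)=True F(r)=True r=True !s=True s=False
s_1={p,q,s}: (F(r) & !s)=False F(r)=True r=False !s=False s=True
s_2={p,q}: (F(r) & !s)=True F(r)=True r=False !s=True s=False
s_3={q,r,s}: (F(r) & !s)=False F(r)=True r=True !s=False s=True
s_4={p}: (F(r) & !s)=False F(r)=False r=False !s=True s=False
G((F(r) & !s)) holds globally = False
First violation at position 1.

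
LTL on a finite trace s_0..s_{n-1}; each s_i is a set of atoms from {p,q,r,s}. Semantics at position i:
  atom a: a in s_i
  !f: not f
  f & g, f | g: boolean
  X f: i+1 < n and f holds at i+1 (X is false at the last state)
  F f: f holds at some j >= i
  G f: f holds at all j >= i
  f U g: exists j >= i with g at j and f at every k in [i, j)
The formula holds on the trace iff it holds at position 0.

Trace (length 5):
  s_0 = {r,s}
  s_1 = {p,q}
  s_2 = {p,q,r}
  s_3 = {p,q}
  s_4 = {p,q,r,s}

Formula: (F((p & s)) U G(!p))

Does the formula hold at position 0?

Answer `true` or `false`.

s_0={r,s}: (F((p & s)) U G(!p))=False F((p & s))=True (p & s)=False p=False s=True G(!p)=False !p=True
s_1={p,q}: (F((p & s)) U G(!p))=False F((p & s))=True (p & s)=False p=True s=False G(!p)=False !p=False
s_2={p,q,r}: (F((p & s)) U G(!p))=False F((p & s))=True (p & s)=False p=True s=False G(!p)=False !p=False
s_3={p,q}: (F((p & s)) U G(!p))=False F((p & s))=True (p & s)=False p=True s=False G(!p)=False !p=False
s_4={p,q,r,s}: (F((p & s)) U G(!p))=False F((p & s))=True (p & s)=True p=True s=True G(!p)=False !p=False

Answer: false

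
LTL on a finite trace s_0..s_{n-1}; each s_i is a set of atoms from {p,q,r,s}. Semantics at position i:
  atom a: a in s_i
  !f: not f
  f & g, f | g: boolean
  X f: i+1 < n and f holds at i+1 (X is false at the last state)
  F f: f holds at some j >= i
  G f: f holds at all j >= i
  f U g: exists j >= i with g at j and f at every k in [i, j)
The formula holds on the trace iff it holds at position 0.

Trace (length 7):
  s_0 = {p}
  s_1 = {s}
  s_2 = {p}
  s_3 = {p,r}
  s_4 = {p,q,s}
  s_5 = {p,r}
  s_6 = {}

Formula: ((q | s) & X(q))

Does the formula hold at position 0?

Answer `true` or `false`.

Answer: false

Derivation:
s_0={p}: ((q | s) & X(q))=False (q | s)=False q=False s=False X(q)=False
s_1={s}: ((q | s) & X(q))=False (q | s)=True q=False s=True X(q)=False
s_2={p}: ((q | s) & X(q))=False (q | s)=False q=False s=False X(q)=False
s_3={p,r}: ((q | s) & X(q))=False (q | s)=False q=False s=False X(q)=True
s_4={p,q,s}: ((q | s) & X(q))=False (q | s)=True q=True s=True X(q)=False
s_5={p,r}: ((q | s) & X(q))=False (q | s)=False q=False s=False X(q)=False
s_6={}: ((q | s) & X(q))=False (q | s)=False q=False s=False X(q)=False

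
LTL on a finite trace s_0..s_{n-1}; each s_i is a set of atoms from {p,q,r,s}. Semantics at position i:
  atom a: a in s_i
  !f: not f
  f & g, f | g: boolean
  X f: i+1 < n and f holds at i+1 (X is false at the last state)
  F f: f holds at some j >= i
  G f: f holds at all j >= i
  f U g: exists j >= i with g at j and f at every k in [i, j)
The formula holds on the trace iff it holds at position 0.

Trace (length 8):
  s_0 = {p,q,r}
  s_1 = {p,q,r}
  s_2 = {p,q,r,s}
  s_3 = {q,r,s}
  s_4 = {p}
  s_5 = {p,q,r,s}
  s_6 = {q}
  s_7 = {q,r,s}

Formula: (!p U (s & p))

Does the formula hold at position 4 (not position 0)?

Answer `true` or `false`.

Answer: false

Derivation:
s_0={p,q,r}: (!p U (s & p))=False !p=False p=True (s & p)=False s=False
s_1={p,q,r}: (!p U (s & p))=False !p=False p=True (s & p)=False s=False
s_2={p,q,r,s}: (!p U (s & p))=True !p=False p=True (s & p)=True s=True
s_3={q,r,s}: (!p U (s & p))=False !p=True p=False (s & p)=False s=True
s_4={p}: (!p U (s & p))=False !p=False p=True (s & p)=False s=False
s_5={p,q,r,s}: (!p U (s & p))=True !p=False p=True (s & p)=True s=True
s_6={q}: (!p U (s & p))=False !p=True p=False (s & p)=False s=False
s_7={q,r,s}: (!p U (s & p))=False !p=True p=False (s & p)=False s=True
Evaluating at position 4: result = False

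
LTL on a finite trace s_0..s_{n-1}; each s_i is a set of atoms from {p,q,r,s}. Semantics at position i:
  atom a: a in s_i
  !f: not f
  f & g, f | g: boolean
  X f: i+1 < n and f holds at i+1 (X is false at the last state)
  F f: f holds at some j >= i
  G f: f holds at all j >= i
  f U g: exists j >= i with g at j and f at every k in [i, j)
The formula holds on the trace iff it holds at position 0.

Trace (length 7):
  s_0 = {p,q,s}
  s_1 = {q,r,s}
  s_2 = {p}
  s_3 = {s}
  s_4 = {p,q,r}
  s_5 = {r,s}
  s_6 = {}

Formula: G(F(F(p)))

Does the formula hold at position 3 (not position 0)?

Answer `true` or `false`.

Answer: false

Derivation:
s_0={p,q,s}: G(F(F(p)))=False F(F(p))=True F(p)=True p=True
s_1={q,r,s}: G(F(F(p)))=False F(F(p))=True F(p)=True p=False
s_2={p}: G(F(F(p)))=False F(F(p))=True F(p)=True p=True
s_3={s}: G(F(F(p)))=False F(F(p))=True F(p)=True p=False
s_4={p,q,r}: G(F(F(p)))=False F(F(p))=True F(p)=True p=True
s_5={r,s}: G(F(F(p)))=False F(F(p))=False F(p)=False p=False
s_6={}: G(F(F(p)))=False F(F(p))=False F(p)=False p=False
Evaluating at position 3: result = False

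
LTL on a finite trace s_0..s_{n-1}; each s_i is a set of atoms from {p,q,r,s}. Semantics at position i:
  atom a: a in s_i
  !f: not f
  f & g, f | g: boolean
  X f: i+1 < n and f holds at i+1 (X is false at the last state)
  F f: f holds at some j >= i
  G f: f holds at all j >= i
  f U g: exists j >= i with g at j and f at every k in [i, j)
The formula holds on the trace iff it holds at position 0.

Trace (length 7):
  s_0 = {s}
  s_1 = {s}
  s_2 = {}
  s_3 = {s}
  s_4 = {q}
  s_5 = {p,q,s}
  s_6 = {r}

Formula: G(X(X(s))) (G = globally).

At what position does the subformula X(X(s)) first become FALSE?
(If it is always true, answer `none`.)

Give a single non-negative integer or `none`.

s_0={s}: X(X(s))=False X(s)=True s=True
s_1={s}: X(X(s))=True X(s)=False s=True
s_2={}: X(X(s))=False X(s)=True s=False
s_3={s}: X(X(s))=True X(s)=False s=True
s_4={q}: X(X(s))=False X(s)=True s=False
s_5={p,q,s}: X(X(s))=False X(s)=False s=True
s_6={r}: X(X(s))=False X(s)=False s=False
G(X(X(s))) holds globally = False
First violation at position 0.

Answer: 0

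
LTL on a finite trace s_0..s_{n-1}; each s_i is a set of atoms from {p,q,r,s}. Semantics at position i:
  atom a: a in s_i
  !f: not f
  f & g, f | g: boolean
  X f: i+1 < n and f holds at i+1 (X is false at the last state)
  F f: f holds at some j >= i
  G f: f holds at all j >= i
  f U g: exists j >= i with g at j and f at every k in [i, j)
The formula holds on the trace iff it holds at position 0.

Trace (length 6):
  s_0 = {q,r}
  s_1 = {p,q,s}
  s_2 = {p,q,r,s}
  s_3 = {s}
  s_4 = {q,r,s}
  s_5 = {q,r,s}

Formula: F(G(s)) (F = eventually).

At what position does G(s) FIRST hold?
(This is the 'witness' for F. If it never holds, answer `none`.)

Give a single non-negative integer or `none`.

Answer: 1

Derivation:
s_0={q,r}: G(s)=False s=False
s_1={p,q,s}: G(s)=True s=True
s_2={p,q,r,s}: G(s)=True s=True
s_3={s}: G(s)=True s=True
s_4={q,r,s}: G(s)=True s=True
s_5={q,r,s}: G(s)=True s=True
F(G(s)) holds; first witness at position 1.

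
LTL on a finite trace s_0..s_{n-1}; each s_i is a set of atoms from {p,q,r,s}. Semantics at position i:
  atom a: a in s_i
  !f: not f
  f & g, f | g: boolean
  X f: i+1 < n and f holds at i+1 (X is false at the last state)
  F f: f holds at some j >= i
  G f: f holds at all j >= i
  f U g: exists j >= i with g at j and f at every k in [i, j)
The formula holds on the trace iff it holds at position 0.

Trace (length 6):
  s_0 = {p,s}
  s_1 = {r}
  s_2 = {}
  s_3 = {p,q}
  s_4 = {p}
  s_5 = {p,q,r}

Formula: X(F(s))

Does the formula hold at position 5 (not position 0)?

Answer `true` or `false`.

Answer: false

Derivation:
s_0={p,s}: X(F(s))=False F(s)=True s=True
s_1={r}: X(F(s))=False F(s)=False s=False
s_2={}: X(F(s))=False F(s)=False s=False
s_3={p,q}: X(F(s))=False F(s)=False s=False
s_4={p}: X(F(s))=False F(s)=False s=False
s_5={p,q,r}: X(F(s))=False F(s)=False s=False
Evaluating at position 5: result = False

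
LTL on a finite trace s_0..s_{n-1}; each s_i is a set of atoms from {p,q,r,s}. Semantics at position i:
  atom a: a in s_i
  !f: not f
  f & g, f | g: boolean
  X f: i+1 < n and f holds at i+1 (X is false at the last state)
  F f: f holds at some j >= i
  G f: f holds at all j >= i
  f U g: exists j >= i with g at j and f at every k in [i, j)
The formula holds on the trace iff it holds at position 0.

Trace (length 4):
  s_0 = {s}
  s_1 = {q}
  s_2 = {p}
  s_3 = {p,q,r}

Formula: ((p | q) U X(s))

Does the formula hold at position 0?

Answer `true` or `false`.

s_0={s}: ((p | q) U X(s))=False (p | q)=False p=False q=False X(s)=False s=True
s_1={q}: ((p | q) U X(s))=False (p | q)=True p=False q=True X(s)=False s=False
s_2={p}: ((p | q) U X(s))=False (p | q)=True p=True q=False X(s)=False s=False
s_3={p,q,r}: ((p | q) U X(s))=False (p | q)=True p=True q=True X(s)=False s=False

Answer: false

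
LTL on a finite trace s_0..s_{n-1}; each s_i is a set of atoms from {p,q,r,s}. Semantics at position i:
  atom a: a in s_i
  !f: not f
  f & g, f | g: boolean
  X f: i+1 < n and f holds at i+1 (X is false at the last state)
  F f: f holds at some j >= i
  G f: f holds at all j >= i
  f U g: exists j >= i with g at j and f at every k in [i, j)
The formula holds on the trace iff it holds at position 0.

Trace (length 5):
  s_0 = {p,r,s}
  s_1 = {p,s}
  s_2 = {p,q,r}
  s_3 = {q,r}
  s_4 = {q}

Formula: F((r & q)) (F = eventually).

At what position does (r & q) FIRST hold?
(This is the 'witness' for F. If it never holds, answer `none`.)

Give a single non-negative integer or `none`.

s_0={p,r,s}: (r & q)=False r=True q=False
s_1={p,s}: (r & q)=False r=False q=False
s_2={p,q,r}: (r & q)=True r=True q=True
s_3={q,r}: (r & q)=True r=True q=True
s_4={q}: (r & q)=False r=False q=True
F((r & q)) holds; first witness at position 2.

Answer: 2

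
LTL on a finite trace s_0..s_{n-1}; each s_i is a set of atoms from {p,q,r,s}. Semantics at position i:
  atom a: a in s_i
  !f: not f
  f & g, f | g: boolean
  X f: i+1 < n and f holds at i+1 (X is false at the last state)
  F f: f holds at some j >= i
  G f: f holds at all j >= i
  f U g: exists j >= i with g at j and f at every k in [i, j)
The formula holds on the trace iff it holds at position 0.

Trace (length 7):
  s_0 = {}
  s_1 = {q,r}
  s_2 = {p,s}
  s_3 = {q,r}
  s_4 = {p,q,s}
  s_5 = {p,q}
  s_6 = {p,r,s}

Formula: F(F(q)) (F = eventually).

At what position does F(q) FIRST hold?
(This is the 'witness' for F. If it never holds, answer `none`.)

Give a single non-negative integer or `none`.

Answer: 0

Derivation:
s_0={}: F(q)=True q=False
s_1={q,r}: F(q)=True q=True
s_2={p,s}: F(q)=True q=False
s_3={q,r}: F(q)=True q=True
s_4={p,q,s}: F(q)=True q=True
s_5={p,q}: F(q)=True q=True
s_6={p,r,s}: F(q)=False q=False
F(F(q)) holds; first witness at position 0.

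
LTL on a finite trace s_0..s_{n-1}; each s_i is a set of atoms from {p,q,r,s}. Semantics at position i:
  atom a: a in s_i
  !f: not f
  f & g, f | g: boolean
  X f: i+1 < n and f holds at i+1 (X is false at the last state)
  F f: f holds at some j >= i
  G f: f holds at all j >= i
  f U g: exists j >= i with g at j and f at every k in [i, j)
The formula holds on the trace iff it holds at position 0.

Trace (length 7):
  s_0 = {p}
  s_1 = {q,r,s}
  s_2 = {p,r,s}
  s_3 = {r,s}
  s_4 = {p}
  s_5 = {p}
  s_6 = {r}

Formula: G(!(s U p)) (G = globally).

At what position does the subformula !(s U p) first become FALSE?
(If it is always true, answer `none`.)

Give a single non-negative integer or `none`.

Answer: 0

Derivation:
s_0={p}: !(s U p)=False (s U p)=True s=False p=True
s_1={q,r,s}: !(s U p)=False (s U p)=True s=True p=False
s_2={p,r,s}: !(s U p)=False (s U p)=True s=True p=True
s_3={r,s}: !(s U p)=False (s U p)=True s=True p=False
s_4={p}: !(s U p)=False (s U p)=True s=False p=True
s_5={p}: !(s U p)=False (s U p)=True s=False p=True
s_6={r}: !(s U p)=True (s U p)=False s=False p=False
G(!(s U p)) holds globally = False
First violation at position 0.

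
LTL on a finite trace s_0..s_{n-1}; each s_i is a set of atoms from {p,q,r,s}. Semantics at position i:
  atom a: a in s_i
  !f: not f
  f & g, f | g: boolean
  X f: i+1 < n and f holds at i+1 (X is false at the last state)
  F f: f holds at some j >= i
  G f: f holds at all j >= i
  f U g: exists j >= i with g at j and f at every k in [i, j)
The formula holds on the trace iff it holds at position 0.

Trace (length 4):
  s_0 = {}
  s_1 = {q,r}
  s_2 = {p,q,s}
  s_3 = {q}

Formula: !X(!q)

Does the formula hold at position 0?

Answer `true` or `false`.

s_0={}: !X(!q)=True X(!q)=False !q=True q=False
s_1={q,r}: !X(!q)=True X(!q)=False !q=False q=True
s_2={p,q,s}: !X(!q)=True X(!q)=False !q=False q=True
s_3={q}: !X(!q)=True X(!q)=False !q=False q=True

Answer: true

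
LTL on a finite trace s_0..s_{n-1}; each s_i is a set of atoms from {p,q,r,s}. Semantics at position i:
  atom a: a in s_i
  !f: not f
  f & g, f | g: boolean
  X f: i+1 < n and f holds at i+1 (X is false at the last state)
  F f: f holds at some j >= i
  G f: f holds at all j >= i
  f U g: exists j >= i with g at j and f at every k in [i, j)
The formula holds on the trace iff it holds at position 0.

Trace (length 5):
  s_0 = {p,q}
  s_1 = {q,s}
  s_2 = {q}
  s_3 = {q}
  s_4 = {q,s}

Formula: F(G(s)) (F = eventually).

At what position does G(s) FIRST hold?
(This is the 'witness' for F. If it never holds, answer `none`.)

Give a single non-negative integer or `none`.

Answer: 4

Derivation:
s_0={p,q}: G(s)=False s=False
s_1={q,s}: G(s)=False s=True
s_2={q}: G(s)=False s=False
s_3={q}: G(s)=False s=False
s_4={q,s}: G(s)=True s=True
F(G(s)) holds; first witness at position 4.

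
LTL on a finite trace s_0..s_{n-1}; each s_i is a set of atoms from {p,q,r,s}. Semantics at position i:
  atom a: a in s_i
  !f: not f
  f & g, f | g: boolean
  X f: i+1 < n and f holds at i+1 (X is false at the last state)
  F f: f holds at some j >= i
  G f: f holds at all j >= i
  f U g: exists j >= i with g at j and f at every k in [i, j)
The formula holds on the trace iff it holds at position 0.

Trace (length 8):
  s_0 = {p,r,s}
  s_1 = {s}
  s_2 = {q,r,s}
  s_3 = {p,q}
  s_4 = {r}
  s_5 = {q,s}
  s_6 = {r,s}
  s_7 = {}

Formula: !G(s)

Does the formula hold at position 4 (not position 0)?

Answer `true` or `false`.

Answer: true

Derivation:
s_0={p,r,s}: !G(s)=True G(s)=False s=True
s_1={s}: !G(s)=True G(s)=False s=True
s_2={q,r,s}: !G(s)=True G(s)=False s=True
s_3={p,q}: !G(s)=True G(s)=False s=False
s_4={r}: !G(s)=True G(s)=False s=False
s_5={q,s}: !G(s)=True G(s)=False s=True
s_6={r,s}: !G(s)=True G(s)=False s=True
s_7={}: !G(s)=True G(s)=False s=False
Evaluating at position 4: result = True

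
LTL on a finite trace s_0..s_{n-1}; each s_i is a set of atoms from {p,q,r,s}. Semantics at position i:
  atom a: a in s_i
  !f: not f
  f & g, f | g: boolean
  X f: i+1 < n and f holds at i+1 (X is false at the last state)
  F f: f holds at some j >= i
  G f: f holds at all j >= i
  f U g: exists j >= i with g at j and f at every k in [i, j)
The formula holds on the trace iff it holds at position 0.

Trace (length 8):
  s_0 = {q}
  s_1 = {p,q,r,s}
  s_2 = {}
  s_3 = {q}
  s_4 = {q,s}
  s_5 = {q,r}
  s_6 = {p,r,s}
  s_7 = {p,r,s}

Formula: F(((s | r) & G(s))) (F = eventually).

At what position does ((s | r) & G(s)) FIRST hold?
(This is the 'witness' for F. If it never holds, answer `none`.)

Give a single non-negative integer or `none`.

Answer: 6

Derivation:
s_0={q}: ((s | r) & G(s))=False (s | r)=False s=False r=False G(s)=False
s_1={p,q,r,s}: ((s | r) & G(s))=False (s | r)=True s=True r=True G(s)=False
s_2={}: ((s | r) & G(s))=False (s | r)=False s=False r=False G(s)=False
s_3={q}: ((s | r) & G(s))=False (s | r)=False s=False r=False G(s)=False
s_4={q,s}: ((s | r) & G(s))=False (s | r)=True s=True r=False G(s)=False
s_5={q,r}: ((s | r) & G(s))=False (s | r)=True s=False r=True G(s)=False
s_6={p,r,s}: ((s | r) & G(s))=True (s | r)=True s=True r=True G(s)=True
s_7={p,r,s}: ((s | r) & G(s))=True (s | r)=True s=True r=True G(s)=True
F(((s | r) & G(s))) holds; first witness at position 6.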